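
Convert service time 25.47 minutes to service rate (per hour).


mu = 60 / avg_service_time = 60 / 25.47 = 2.36 per hour

2.36 per hour


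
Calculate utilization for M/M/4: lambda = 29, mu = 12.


rho = lambda/(c*mu) = 29/(4*12) = 0.6042

0.6042


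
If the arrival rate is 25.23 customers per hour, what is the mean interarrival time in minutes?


Mean interarrival time = 60/lambda = 60/25.23 = 2.38 minutes

2.38 minutes


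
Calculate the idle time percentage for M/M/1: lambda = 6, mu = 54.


Idle fraction = (1 - rho) * 100 = (1 - 6/54) * 100 = 88.9%

88.9%


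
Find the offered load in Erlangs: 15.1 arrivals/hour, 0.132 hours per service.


Offered load a = lambda * E[S] = 15.1 * 0.132 = 1.99 Erlangs

1.99 Erlangs


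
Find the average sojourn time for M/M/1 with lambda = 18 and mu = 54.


W = 1/(mu - lambda) = 1/(54 - 18) = 0.0278 hours

0.0278 hours


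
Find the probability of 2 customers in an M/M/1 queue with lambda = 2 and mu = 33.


rho = 2/33; P(n) = (1-rho)*rho^n = (1-2/33)*(2/33)^2 = 0.0035

0.0035


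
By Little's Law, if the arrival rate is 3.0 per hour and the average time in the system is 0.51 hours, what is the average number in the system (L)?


L = lambda * W = 3.0 * 0.51 = 1.53

1.53


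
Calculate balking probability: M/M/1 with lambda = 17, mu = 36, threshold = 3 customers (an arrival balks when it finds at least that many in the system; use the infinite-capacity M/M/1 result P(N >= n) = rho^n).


P(N >= 3) = rho^3 = (17/36)^3 = 0.1053

0.1053


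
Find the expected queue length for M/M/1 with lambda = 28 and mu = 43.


rho = 28/43; Lq = rho^2/(1-rho) = 1.22

1.22


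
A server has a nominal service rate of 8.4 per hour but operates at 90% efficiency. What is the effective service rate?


Effective rate = mu * efficiency = 8.4 * 0.9 = 7.56 per hour

7.56 per hour


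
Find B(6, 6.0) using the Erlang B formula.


B(N,A) = (A^N/N!) / sum(A^k/k!, k=0..N) with N=6, A=6.0 = 0.2649

0.2649


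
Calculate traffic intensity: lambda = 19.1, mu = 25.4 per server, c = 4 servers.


rho = lambda / (c * mu) = 19.1 / (4 * 25.4) = 0.188

0.188


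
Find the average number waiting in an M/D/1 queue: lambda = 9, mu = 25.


M/D/1: Lq = rho^2 / (2*(1-rho)) where rho = 9/25; Lq = 0.1

0.1


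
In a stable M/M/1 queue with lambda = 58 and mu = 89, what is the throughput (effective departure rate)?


For a stable queue (lambda < mu), throughput = lambda = 58 per hour

58 per hour


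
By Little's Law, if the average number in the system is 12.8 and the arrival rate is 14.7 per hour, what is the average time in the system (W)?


W = L / lambda = 12.8 / 14.7 = 0.8707 hours

0.8707 hours


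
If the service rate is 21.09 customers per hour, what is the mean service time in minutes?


Mean service time = 60/mu = 60/21.09 = 2.84 minutes

2.84 minutes


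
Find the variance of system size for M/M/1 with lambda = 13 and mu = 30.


rho = 13/30; Var(N) = rho/(1-rho)^2 = 1.35

1.35


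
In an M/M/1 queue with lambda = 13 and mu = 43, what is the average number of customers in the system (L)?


rho = 13/43; L = rho/(1-rho) = 0.43

0.43


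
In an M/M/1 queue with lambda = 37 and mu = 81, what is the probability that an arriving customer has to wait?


P(wait) = rho = lambda/mu = 37/81 = 0.4568

0.4568


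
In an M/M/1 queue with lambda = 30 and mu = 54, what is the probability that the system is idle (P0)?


P0 = 1 - rho = 1 - 30/54 = 0.4444

0.4444


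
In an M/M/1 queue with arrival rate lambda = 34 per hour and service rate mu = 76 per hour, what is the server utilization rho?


rho = lambda/mu = 34/76 = 0.4474

0.4474


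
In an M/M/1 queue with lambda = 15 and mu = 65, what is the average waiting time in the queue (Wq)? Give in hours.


rho = 15/65; Wq = rho/(mu - lambda) = 0.0046 hours

0.0046 hours


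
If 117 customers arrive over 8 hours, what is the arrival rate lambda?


lambda = total arrivals / time = 117 / 8 = 14.63 per hour

14.63 per hour


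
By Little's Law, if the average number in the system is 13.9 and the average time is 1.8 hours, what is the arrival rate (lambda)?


lambda = L / W = 13.9 / 1.8 = 7.72 per hour

7.72 per hour


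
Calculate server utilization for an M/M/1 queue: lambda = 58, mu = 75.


rho = lambda/mu = 58/75 = 0.7733

0.7733


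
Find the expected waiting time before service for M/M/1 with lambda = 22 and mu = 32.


rho = 22/32; Wq = rho/(mu - lambda) = 0.0688 hours

0.0688 hours


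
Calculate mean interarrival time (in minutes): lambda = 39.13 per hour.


Mean interarrival time = 60/lambda = 60/39.13 = 1.53 minutes

1.53 minutes


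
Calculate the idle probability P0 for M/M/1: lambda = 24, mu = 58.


P0 = 1 - rho = 1 - 24/58 = 0.5862

0.5862


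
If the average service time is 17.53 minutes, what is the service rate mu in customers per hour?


mu = 60 / avg_service_time = 60 / 17.53 = 3.42 per hour

3.42 per hour


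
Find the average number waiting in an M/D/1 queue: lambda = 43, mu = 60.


M/D/1: Lq = rho^2 / (2*(1-rho)) where rho = 43/60; Lq = 0.91

0.91


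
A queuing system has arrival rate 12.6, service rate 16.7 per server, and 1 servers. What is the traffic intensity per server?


rho = lambda / (c * mu) = 12.6 / (1 * 16.7) = 0.7545

0.7545


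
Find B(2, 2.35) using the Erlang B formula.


B(N,A) = (A^N/N!) / sum(A^k/k!, k=0..N) with N=2, A=2.35 = 0.4518

0.4518


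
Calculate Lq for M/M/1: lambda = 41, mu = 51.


rho = 41/51; Lq = rho^2/(1-rho) = 3.3

3.3


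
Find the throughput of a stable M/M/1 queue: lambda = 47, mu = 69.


For a stable queue (lambda < mu), throughput = lambda = 47 per hour

47 per hour


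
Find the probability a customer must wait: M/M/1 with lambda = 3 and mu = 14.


P(wait) = rho = lambda/mu = 3/14 = 0.2143

0.2143


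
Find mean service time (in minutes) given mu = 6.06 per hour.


Mean service time = 60/mu = 60/6.06 = 9.9 minutes

9.9 minutes


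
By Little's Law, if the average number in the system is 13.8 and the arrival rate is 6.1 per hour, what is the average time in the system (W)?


W = L / lambda = 13.8 / 6.1 = 2.2623 hours

2.2623 hours


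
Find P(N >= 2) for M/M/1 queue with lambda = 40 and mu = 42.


P(N >= 2) = rho^2 = (40/42)^2 = 0.907

0.907


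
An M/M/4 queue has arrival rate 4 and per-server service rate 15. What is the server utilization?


rho = lambda/(c*mu) = 4/(4*15) = 0.0667

0.0667


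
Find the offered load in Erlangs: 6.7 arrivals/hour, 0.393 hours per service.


Offered load a = lambda * E[S] = 6.7 * 0.393 = 2.63 Erlangs

2.63 Erlangs


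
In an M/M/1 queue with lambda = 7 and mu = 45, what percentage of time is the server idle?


Idle fraction = (1 - rho) * 100 = (1 - 7/45) * 100 = 84.4%

84.4%


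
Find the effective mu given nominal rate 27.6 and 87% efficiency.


Effective rate = mu * efficiency = 27.6 * 0.87 = 24.01 per hour

24.01 per hour


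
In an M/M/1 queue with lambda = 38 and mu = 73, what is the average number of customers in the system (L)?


rho = 38/73; L = rho/(1-rho) = 1.09

1.09


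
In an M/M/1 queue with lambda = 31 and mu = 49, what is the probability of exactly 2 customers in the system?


rho = 31/49; P(n) = (1-rho)*rho^n = (1-31/49)*(31/49)^2 = 0.147

0.147


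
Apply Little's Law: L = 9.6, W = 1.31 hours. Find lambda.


lambda = L / W = 9.6 / 1.31 = 7.33 per hour

7.33 per hour


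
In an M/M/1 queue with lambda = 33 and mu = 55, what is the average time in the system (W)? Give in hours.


W = 1/(mu - lambda) = 1/(55 - 33) = 0.0455 hours

0.0455 hours


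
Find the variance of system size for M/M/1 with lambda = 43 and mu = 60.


rho = 43/60; Var(N) = rho/(1-rho)^2 = 8.93

8.93


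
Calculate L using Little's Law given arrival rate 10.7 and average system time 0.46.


L = lambda * W = 10.7 * 0.46 = 4.92

4.92


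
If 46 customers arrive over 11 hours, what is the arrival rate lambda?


lambda = total arrivals / time = 46 / 11 = 4.18 per hour

4.18 per hour


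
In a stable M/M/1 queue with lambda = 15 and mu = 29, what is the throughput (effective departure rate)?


For a stable queue (lambda < mu), throughput = lambda = 15 per hour

15 per hour


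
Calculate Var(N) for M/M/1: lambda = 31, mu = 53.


rho = 31/53; Var(N) = rho/(1-rho)^2 = 3.39

3.39


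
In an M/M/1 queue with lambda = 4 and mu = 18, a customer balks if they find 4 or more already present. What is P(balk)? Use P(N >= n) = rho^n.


P(N >= 4) = rho^4 = (4/18)^4 = 0.0024

0.0024


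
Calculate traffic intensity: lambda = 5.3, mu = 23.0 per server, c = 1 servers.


rho = lambda / (c * mu) = 5.3 / (1 * 23.0) = 0.2304

0.2304


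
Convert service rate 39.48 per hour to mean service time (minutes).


Mean service time = 60/mu = 60/39.48 = 1.52 minutes

1.52 minutes


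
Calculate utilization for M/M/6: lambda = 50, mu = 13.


rho = lambda/(c*mu) = 50/(6*13) = 0.641

0.641


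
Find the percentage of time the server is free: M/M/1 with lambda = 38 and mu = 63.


Idle fraction = (1 - rho) * 100 = (1 - 38/63) * 100 = 39.7%

39.7%


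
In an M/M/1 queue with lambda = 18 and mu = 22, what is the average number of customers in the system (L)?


rho = 18/22; L = rho/(1-rho) = 4.5

4.5


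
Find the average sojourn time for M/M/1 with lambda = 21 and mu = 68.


W = 1/(mu - lambda) = 1/(68 - 21) = 0.0213 hours

0.0213 hours


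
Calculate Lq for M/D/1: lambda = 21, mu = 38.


M/D/1: Lq = rho^2 / (2*(1-rho)) where rho = 21/38; Lq = 0.34

0.34


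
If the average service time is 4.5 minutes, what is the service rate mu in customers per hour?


mu = 60 / avg_service_time = 60 / 4.5 = 13.33 per hour

13.33 per hour


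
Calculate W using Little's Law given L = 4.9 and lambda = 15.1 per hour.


W = L / lambda = 4.9 / 15.1 = 0.3245 hours

0.3245 hours


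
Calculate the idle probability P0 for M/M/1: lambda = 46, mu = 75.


P0 = 1 - rho = 1 - 46/75 = 0.3867

0.3867


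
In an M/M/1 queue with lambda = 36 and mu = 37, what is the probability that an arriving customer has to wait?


P(wait) = rho = lambda/mu = 36/37 = 0.973

0.973


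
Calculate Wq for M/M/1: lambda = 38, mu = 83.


rho = 38/83; Wq = rho/(mu - lambda) = 0.0102 hours

0.0102 hours


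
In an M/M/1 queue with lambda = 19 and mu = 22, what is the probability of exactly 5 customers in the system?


rho = 19/22; P(n) = (1-rho)*rho^n = (1-19/22)*(19/22)^5 = 0.0655

0.0655


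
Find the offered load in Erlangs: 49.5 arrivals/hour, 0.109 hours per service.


Offered load a = lambda * E[S] = 49.5 * 0.109 = 5.4 Erlangs

5.4 Erlangs


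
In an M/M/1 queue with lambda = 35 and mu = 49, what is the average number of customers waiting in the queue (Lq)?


rho = 35/49; Lq = rho^2/(1-rho) = 1.79

1.79


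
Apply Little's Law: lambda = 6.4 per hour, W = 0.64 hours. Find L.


L = lambda * W = 6.4 * 0.64 = 4.1

4.1


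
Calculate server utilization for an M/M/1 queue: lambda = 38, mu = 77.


rho = lambda/mu = 38/77 = 0.4935

0.4935


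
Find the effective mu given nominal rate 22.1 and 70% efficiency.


Effective rate = mu * efficiency = 22.1 * 0.7 = 15.47 per hour

15.47 per hour


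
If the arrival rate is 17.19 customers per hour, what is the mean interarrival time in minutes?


Mean interarrival time = 60/lambda = 60/17.19 = 3.49 minutes

3.49 minutes


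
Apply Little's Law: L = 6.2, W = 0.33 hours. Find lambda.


lambda = L / W = 6.2 / 0.33 = 18.79 per hour

18.79 per hour


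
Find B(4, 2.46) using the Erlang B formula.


B(N,A) = (A^N/N!) / sum(A^k/k!, k=0..N) with N=4, A=2.46 = 0.1454

0.1454


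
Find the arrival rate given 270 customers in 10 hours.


lambda = total arrivals / time = 270 / 10 = 27.0 per hour

27.0 per hour


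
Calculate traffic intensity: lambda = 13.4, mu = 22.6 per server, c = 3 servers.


rho = lambda / (c * mu) = 13.4 / (3 * 22.6) = 0.1976

0.1976


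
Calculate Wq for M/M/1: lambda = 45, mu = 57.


rho = 45/57; Wq = rho/(mu - lambda) = 0.0658 hours

0.0658 hours


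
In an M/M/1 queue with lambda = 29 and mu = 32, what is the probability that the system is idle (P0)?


P0 = 1 - rho = 1 - 29/32 = 0.0938

0.0938


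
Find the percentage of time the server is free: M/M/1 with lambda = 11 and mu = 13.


Idle fraction = (1 - rho) * 100 = (1 - 11/13) * 100 = 15.4%

15.4%


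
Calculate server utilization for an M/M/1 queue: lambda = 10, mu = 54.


rho = lambda/mu = 10/54 = 0.1852

0.1852


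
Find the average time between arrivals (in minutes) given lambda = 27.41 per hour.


Mean interarrival time = 60/lambda = 60/27.41 = 2.19 minutes

2.19 minutes


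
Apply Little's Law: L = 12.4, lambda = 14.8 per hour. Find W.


W = L / lambda = 12.4 / 14.8 = 0.8378 hours

0.8378 hours


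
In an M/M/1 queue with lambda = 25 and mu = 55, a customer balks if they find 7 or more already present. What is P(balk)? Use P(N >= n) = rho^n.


P(N >= 7) = rho^7 = (25/55)^7 = 0.004

0.004


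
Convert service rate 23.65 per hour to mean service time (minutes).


Mean service time = 60/mu = 60/23.65 = 2.54 minutes

2.54 minutes


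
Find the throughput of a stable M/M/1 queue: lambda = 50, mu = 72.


For a stable queue (lambda < mu), throughput = lambda = 50 per hour

50 per hour


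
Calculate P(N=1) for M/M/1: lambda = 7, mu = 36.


rho = 7/36; P(n) = (1-rho)*rho^n = (1-7/36)*(7/36)^1 = 0.1566

0.1566


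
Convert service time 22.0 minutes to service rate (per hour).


mu = 60 / avg_service_time = 60 / 22.0 = 2.73 per hour

2.73 per hour


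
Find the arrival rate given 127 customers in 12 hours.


lambda = total arrivals / time = 127 / 12 = 10.58 per hour

10.58 per hour


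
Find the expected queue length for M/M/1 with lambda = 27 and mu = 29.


rho = 27/29; Lq = rho^2/(1-rho) = 12.57

12.57


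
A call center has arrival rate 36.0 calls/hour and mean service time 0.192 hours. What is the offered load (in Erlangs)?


Offered load a = lambda * E[S] = 36.0 * 0.192 = 6.91 Erlangs

6.91 Erlangs


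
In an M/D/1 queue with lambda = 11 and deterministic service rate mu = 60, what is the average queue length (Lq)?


M/D/1: Lq = rho^2 / (2*(1-rho)) where rho = 11/60; Lq = 0.02

0.02


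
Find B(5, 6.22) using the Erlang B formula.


B(N,A) = (A^N/N!) / sum(A^k/k!, k=0..N) with N=5, A=6.22 = 0.3755

0.3755


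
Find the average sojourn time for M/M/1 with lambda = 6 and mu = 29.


W = 1/(mu - lambda) = 1/(29 - 6) = 0.0435 hours

0.0435 hours


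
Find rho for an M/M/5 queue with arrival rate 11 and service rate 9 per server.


rho = lambda/(c*mu) = 11/(5*9) = 0.2444

0.2444


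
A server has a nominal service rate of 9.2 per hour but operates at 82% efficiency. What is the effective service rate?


Effective rate = mu * efficiency = 9.2 * 0.82 = 7.54 per hour

7.54 per hour


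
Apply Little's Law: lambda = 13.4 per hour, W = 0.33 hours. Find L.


L = lambda * W = 13.4 * 0.33 = 4.42

4.42


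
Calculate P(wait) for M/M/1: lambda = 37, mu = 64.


P(wait) = rho = lambda/mu = 37/64 = 0.5781

0.5781


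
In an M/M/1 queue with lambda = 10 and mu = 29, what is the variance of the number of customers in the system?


rho = 10/29; Var(N) = rho/(1-rho)^2 = 0.8

0.8


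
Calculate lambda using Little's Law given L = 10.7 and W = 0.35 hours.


lambda = L / W = 10.7 / 0.35 = 30.57 per hour

30.57 per hour


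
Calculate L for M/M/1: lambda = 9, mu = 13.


rho = 9/13; L = rho/(1-rho) = 2.25

2.25


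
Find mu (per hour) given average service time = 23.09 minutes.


mu = 60 / avg_service_time = 60 / 23.09 = 2.6 per hour

2.6 per hour


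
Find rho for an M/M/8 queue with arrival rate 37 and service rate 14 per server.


rho = lambda/(c*mu) = 37/(8*14) = 0.3304

0.3304


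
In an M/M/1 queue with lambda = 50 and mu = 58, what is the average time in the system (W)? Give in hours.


W = 1/(mu - lambda) = 1/(58 - 50) = 0.125 hours

0.125 hours


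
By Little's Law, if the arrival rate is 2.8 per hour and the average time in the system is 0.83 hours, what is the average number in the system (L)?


L = lambda * W = 2.8 * 0.83 = 2.32

2.32


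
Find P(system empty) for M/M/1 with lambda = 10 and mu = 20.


P0 = 1 - rho = 1 - 10/20 = 0.5

0.5


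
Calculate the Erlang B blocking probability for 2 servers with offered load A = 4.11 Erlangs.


B(N,A) = (A^N/N!) / sum(A^k/k!, k=0..N) with N=2, A=4.11 = 0.623

0.623


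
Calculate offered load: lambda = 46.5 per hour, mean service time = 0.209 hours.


Offered load a = lambda * E[S] = 46.5 * 0.209 = 9.72 Erlangs

9.72 Erlangs


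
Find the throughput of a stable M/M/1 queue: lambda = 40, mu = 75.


For a stable queue (lambda < mu), throughput = lambda = 40 per hour

40 per hour


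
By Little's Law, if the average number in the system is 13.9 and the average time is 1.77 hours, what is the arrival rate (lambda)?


lambda = L / W = 13.9 / 1.77 = 7.85 per hour

7.85 per hour


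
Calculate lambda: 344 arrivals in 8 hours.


lambda = total arrivals / time = 344 / 8 = 43.0 per hour

43.0 per hour


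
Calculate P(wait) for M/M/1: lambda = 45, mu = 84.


P(wait) = rho = lambda/mu = 45/84 = 0.5357

0.5357


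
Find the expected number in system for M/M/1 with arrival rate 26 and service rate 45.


rho = 26/45; L = rho/(1-rho) = 1.37

1.37


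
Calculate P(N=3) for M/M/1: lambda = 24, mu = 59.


rho = 24/59; P(n) = (1-rho)*rho^n = (1-24/59)*(24/59)^3 = 0.0399

0.0399


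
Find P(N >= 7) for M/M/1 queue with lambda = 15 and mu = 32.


P(N >= 7) = rho^7 = (15/32)^7 = 0.005

0.005


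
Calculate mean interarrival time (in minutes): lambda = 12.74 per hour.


Mean interarrival time = 60/lambda = 60/12.74 = 4.71 minutes

4.71 minutes


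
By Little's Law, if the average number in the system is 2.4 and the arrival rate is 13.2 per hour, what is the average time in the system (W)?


W = L / lambda = 2.4 / 13.2 = 0.1818 hours

0.1818 hours


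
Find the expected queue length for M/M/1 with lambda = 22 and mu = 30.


rho = 22/30; Lq = rho^2/(1-rho) = 2.02

2.02


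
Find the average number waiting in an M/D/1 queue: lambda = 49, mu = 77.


M/D/1: Lq = rho^2 / (2*(1-rho)) where rho = 49/77; Lq = 0.56

0.56


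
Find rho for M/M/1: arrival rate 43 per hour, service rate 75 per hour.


rho = lambda/mu = 43/75 = 0.5733

0.5733


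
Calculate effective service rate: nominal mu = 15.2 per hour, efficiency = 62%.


Effective rate = mu * efficiency = 15.2 * 0.62 = 9.42 per hour

9.42 per hour


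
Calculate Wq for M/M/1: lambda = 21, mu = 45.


rho = 21/45; Wq = rho/(mu - lambda) = 0.0194 hours

0.0194 hours


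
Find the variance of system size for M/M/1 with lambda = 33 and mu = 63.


rho = 33/63; Var(N) = rho/(1-rho)^2 = 2.31

2.31


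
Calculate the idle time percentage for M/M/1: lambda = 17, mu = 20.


Idle fraction = (1 - rho) * 100 = (1 - 17/20) * 100 = 15.0%

15.0%


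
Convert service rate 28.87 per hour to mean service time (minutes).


Mean service time = 60/mu = 60/28.87 = 2.08 minutes

2.08 minutes


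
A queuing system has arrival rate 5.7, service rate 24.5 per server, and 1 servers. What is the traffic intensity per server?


rho = lambda / (c * mu) = 5.7 / (1 * 24.5) = 0.2327

0.2327


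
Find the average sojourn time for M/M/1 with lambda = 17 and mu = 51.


W = 1/(mu - lambda) = 1/(51 - 17) = 0.0294 hours

0.0294 hours


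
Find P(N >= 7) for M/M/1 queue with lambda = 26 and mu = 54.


P(N >= 7) = rho^7 = (26/54)^7 = 0.006

0.006


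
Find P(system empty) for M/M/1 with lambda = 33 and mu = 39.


P0 = 1 - rho = 1 - 33/39 = 0.1538

0.1538


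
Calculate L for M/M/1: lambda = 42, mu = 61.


rho = 42/61; L = rho/(1-rho) = 2.21

2.21


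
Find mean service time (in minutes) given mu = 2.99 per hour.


Mean service time = 60/mu = 60/2.99 = 20.07 minutes

20.07 minutes


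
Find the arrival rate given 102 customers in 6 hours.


lambda = total arrivals / time = 102 / 6 = 17.0 per hour

17.0 per hour


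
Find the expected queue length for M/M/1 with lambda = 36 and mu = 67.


rho = 36/67; Lq = rho^2/(1-rho) = 0.62

0.62


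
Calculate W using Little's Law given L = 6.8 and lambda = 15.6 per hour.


W = L / lambda = 6.8 / 15.6 = 0.4359 hours

0.4359 hours


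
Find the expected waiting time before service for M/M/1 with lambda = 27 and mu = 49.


rho = 27/49; Wq = rho/(mu - lambda) = 0.025 hours

0.025 hours


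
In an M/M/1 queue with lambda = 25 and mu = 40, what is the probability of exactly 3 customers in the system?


rho = 25/40; P(n) = (1-rho)*rho^n = (1-25/40)*(25/40)^3 = 0.0916

0.0916


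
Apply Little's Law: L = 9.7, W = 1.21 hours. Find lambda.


lambda = L / W = 9.7 / 1.21 = 8.02 per hour

8.02 per hour


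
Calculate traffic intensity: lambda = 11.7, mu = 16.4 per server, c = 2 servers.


rho = lambda / (c * mu) = 11.7 / (2 * 16.4) = 0.3567

0.3567


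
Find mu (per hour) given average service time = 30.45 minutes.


mu = 60 / avg_service_time = 60 / 30.45 = 1.97 per hour

1.97 per hour


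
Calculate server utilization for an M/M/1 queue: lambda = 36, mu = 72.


rho = lambda/mu = 36/72 = 0.5

0.5


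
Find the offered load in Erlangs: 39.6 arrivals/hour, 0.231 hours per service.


Offered load a = lambda * E[S] = 39.6 * 0.231 = 9.15 Erlangs

9.15 Erlangs


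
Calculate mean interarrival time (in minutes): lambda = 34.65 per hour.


Mean interarrival time = 60/lambda = 60/34.65 = 1.73 minutes

1.73 minutes


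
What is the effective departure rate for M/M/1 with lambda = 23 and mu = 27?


For a stable queue (lambda < mu), throughput = lambda = 23 per hour

23 per hour


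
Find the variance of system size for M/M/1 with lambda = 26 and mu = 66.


rho = 26/66; Var(N) = rho/(1-rho)^2 = 1.07

1.07


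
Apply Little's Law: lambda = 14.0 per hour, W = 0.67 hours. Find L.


L = lambda * W = 14.0 * 0.67 = 9.38

9.38


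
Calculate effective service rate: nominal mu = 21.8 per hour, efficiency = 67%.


Effective rate = mu * efficiency = 21.8 * 0.67 = 14.61 per hour

14.61 per hour


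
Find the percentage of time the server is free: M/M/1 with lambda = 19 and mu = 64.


Idle fraction = (1 - rho) * 100 = (1 - 19/64) * 100 = 70.3%

70.3%


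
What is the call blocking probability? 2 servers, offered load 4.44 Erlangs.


B(N,A) = (A^N/N!) / sum(A^k/k!, k=0..N) with N=2, A=4.44 = 0.6444

0.6444


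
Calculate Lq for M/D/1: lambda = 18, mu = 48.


M/D/1: Lq = rho^2 / (2*(1-rho)) where rho = 18/48; Lq = 0.11

0.11


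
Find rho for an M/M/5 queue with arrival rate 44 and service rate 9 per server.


rho = lambda/(c*mu) = 44/(5*9) = 0.9778

0.9778


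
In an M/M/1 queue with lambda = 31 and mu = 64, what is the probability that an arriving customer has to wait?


P(wait) = rho = lambda/mu = 31/64 = 0.4844

0.4844


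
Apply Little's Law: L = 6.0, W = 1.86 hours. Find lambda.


lambda = L / W = 6.0 / 1.86 = 3.23 per hour

3.23 per hour


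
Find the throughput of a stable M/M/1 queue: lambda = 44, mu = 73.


For a stable queue (lambda < mu), throughput = lambda = 44 per hour

44 per hour


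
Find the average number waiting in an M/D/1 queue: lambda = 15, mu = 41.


M/D/1: Lq = rho^2 / (2*(1-rho)) where rho = 15/41; Lq = 0.11

0.11


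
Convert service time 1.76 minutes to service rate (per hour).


mu = 60 / avg_service_time = 60 / 1.76 = 34.09 per hour

34.09 per hour


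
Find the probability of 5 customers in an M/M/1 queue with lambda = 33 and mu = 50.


rho = 33/50; P(n) = (1-rho)*rho^n = (1-33/50)*(33/50)^5 = 0.0426

0.0426


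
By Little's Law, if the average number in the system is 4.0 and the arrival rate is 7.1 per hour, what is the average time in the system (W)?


W = L / lambda = 4.0 / 7.1 = 0.5634 hours

0.5634 hours


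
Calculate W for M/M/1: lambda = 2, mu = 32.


W = 1/(mu - lambda) = 1/(32 - 2) = 0.0333 hours

0.0333 hours


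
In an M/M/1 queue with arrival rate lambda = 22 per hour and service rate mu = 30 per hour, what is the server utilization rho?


rho = lambda/mu = 22/30 = 0.7333

0.7333


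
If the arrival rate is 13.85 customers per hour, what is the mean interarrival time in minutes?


Mean interarrival time = 60/lambda = 60/13.85 = 4.33 minutes

4.33 minutes


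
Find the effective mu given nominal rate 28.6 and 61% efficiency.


Effective rate = mu * efficiency = 28.6 * 0.61 = 17.45 per hour

17.45 per hour


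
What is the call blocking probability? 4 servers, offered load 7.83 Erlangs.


B(N,A) = (A^N/N!) / sum(A^k/k!, k=0..N) with N=4, A=7.83 = 0.5672

0.5672


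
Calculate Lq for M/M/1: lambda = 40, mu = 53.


rho = 40/53; Lq = rho^2/(1-rho) = 2.32

2.32


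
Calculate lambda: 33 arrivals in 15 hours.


lambda = total arrivals / time = 33 / 15 = 2.2 per hour

2.2 per hour


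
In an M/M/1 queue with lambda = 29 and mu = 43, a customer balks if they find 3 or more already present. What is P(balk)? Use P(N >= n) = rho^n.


P(N >= 3) = rho^3 = (29/43)^3 = 0.3068

0.3068


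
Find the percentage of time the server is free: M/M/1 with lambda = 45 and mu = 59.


Idle fraction = (1 - rho) * 100 = (1 - 45/59) * 100 = 23.7%

23.7%


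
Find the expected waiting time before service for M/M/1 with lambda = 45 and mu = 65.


rho = 45/65; Wq = rho/(mu - lambda) = 0.0346 hours

0.0346 hours


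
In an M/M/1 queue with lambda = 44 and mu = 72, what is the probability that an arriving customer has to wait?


P(wait) = rho = lambda/mu = 44/72 = 0.6111

0.6111


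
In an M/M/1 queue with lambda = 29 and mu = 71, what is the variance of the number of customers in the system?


rho = 29/71; Var(N) = rho/(1-rho)^2 = 1.17

1.17


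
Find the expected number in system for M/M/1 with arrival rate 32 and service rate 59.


rho = 32/59; L = rho/(1-rho) = 1.19

1.19


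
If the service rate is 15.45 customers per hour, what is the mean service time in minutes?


Mean service time = 60/mu = 60/15.45 = 3.88 minutes

3.88 minutes


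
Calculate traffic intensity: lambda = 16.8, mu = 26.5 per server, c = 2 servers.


rho = lambda / (c * mu) = 16.8 / (2 * 26.5) = 0.317

0.317


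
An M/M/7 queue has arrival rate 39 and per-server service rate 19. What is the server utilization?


rho = lambda/(c*mu) = 39/(7*19) = 0.2932

0.2932


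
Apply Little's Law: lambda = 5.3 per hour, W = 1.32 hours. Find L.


L = lambda * W = 5.3 * 1.32 = 7.0

7.0


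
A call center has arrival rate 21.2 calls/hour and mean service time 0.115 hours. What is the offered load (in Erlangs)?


Offered load a = lambda * E[S] = 21.2 * 0.115 = 2.44 Erlangs

2.44 Erlangs


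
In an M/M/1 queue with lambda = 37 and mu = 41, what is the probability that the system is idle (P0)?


P0 = 1 - rho = 1 - 37/41 = 0.0976

0.0976


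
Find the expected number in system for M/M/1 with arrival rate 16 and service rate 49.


rho = 16/49; L = rho/(1-rho) = 0.48

0.48


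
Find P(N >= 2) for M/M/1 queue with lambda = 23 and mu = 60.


P(N >= 2) = rho^2 = (23/60)^2 = 0.1469

0.1469


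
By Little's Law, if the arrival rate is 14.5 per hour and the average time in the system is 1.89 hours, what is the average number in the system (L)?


L = lambda * W = 14.5 * 1.89 = 27.41

27.41


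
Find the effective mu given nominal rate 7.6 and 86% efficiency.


Effective rate = mu * efficiency = 7.6 * 0.86 = 6.54 per hour

6.54 per hour


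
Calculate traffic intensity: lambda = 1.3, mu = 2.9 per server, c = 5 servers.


rho = lambda / (c * mu) = 1.3 / (5 * 2.9) = 0.0897

0.0897


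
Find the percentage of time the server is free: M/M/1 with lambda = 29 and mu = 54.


Idle fraction = (1 - rho) * 100 = (1 - 29/54) * 100 = 46.3%

46.3%


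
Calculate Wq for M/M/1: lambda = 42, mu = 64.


rho = 42/64; Wq = rho/(mu - lambda) = 0.0298 hours

0.0298 hours


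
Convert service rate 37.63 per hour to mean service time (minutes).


Mean service time = 60/mu = 60/37.63 = 1.59 minutes

1.59 minutes


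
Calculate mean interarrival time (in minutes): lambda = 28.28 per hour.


Mean interarrival time = 60/lambda = 60/28.28 = 2.12 minutes

2.12 minutes


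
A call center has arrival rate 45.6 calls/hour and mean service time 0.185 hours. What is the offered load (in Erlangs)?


Offered load a = lambda * E[S] = 45.6 * 0.185 = 8.44 Erlangs

8.44 Erlangs


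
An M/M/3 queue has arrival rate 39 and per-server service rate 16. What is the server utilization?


rho = lambda/(c*mu) = 39/(3*16) = 0.8125

0.8125


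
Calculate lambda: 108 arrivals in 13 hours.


lambda = total arrivals / time = 108 / 13 = 8.31 per hour

8.31 per hour


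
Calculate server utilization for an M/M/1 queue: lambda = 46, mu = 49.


rho = lambda/mu = 46/49 = 0.9388

0.9388


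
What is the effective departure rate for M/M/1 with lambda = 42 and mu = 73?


For a stable queue (lambda < mu), throughput = lambda = 42 per hour

42 per hour


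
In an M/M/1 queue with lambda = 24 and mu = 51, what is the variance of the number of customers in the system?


rho = 24/51; Var(N) = rho/(1-rho)^2 = 1.68

1.68


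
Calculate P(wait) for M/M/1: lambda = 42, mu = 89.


P(wait) = rho = lambda/mu = 42/89 = 0.4719

0.4719


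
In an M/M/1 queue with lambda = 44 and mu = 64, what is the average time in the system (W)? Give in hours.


W = 1/(mu - lambda) = 1/(64 - 44) = 0.05 hours

0.05 hours


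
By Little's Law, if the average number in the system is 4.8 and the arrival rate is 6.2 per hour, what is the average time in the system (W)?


W = L / lambda = 4.8 / 6.2 = 0.7742 hours

0.7742 hours


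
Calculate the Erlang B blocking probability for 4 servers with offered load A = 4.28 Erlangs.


B(N,A) = (A^N/N!) / sum(A^k/k!, k=0..N) with N=4, A=4.28 = 0.337

0.337


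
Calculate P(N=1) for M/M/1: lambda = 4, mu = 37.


rho = 4/37; P(n) = (1-rho)*rho^n = (1-4/37)*(4/37)^1 = 0.0964

0.0964


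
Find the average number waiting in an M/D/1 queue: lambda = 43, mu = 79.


M/D/1: Lq = rho^2 / (2*(1-rho)) where rho = 43/79; Lq = 0.33

0.33


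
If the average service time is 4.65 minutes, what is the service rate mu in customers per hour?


mu = 60 / avg_service_time = 60 / 4.65 = 12.9 per hour

12.9 per hour


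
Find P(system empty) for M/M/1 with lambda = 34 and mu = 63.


P0 = 1 - rho = 1 - 34/63 = 0.4603

0.4603


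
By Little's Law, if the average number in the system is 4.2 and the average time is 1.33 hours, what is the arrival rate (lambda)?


lambda = L / W = 4.2 / 1.33 = 3.16 per hour

3.16 per hour


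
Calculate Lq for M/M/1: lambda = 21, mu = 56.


rho = 21/56; Lq = rho^2/(1-rho) = 0.23

0.23


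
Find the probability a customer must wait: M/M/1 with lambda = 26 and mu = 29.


P(wait) = rho = lambda/mu = 26/29 = 0.8966

0.8966


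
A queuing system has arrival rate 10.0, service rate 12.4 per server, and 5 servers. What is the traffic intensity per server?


rho = lambda / (c * mu) = 10.0 / (5 * 12.4) = 0.1613

0.1613


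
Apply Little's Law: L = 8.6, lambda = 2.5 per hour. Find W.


W = L / lambda = 8.6 / 2.5 = 3.44 hours

3.44 hours


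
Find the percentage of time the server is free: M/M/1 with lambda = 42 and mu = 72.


Idle fraction = (1 - rho) * 100 = (1 - 42/72) * 100 = 41.7%

41.7%


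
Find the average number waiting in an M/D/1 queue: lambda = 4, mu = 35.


M/D/1: Lq = rho^2 / (2*(1-rho)) where rho = 4/35; Lq = 0.01

0.01


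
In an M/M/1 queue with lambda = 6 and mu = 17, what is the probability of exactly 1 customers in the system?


rho = 6/17; P(n) = (1-rho)*rho^n = (1-6/17)*(6/17)^1 = 0.2284

0.2284


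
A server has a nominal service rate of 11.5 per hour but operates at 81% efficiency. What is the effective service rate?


Effective rate = mu * efficiency = 11.5 * 0.81 = 9.32 per hour

9.32 per hour


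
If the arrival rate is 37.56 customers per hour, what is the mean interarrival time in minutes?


Mean interarrival time = 60/lambda = 60/37.56 = 1.6 minutes

1.6 minutes


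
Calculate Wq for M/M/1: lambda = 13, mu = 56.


rho = 13/56; Wq = rho/(mu - lambda) = 0.0054 hours

0.0054 hours


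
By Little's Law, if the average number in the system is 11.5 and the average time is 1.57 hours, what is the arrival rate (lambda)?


lambda = L / W = 11.5 / 1.57 = 7.32 per hour

7.32 per hour


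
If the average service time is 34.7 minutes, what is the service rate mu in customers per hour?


mu = 60 / avg_service_time = 60 / 34.7 = 1.73 per hour

1.73 per hour


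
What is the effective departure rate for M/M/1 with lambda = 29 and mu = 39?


For a stable queue (lambda < mu), throughput = lambda = 29 per hour

29 per hour


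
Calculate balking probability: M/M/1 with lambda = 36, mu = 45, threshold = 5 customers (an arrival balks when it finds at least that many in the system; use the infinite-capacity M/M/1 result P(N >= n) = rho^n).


P(N >= 5) = rho^5 = (36/45)^5 = 0.3277

0.3277


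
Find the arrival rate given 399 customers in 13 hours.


lambda = total arrivals / time = 399 / 13 = 30.69 per hour

30.69 per hour


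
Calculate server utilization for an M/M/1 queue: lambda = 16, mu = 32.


rho = lambda/mu = 16/32 = 0.5

0.5


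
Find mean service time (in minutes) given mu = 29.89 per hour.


Mean service time = 60/mu = 60/29.89 = 2.01 minutes

2.01 minutes


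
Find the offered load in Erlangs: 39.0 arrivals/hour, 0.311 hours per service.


Offered load a = lambda * E[S] = 39.0 * 0.311 = 12.13 Erlangs

12.13 Erlangs


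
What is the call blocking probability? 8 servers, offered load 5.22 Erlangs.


B(N,A) = (A^N/N!) / sum(A^k/k!, k=0..N) with N=8, A=5.22 = 0.0807

0.0807


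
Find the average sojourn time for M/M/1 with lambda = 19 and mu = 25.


W = 1/(mu - lambda) = 1/(25 - 19) = 0.1667 hours

0.1667 hours


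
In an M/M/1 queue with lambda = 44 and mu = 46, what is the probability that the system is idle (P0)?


P0 = 1 - rho = 1 - 44/46 = 0.0435

0.0435


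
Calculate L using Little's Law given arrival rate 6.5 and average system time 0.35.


L = lambda * W = 6.5 * 0.35 = 2.28

2.28


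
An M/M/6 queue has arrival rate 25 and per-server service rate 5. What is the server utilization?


rho = lambda/(c*mu) = 25/(6*5) = 0.8333

0.8333


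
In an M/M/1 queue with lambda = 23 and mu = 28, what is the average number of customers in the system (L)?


rho = 23/28; L = rho/(1-rho) = 4.6

4.6


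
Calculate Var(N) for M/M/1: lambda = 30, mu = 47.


rho = 30/47; Var(N) = rho/(1-rho)^2 = 4.88

4.88


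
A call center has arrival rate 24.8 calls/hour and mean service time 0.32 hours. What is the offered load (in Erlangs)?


Offered load a = lambda * E[S] = 24.8 * 0.32 = 7.94 Erlangs

7.94 Erlangs


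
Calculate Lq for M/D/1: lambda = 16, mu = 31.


M/D/1: Lq = rho^2 / (2*(1-rho)) where rho = 16/31; Lq = 0.28

0.28


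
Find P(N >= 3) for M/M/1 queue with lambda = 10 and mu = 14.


P(N >= 3) = rho^3 = (10/14)^3 = 0.3644

0.3644


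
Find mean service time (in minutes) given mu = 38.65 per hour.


Mean service time = 60/mu = 60/38.65 = 1.55 minutes

1.55 minutes


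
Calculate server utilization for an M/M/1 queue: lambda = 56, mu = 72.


rho = lambda/mu = 56/72 = 0.7778

0.7778


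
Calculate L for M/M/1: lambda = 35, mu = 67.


rho = 35/67; L = rho/(1-rho) = 1.09

1.09


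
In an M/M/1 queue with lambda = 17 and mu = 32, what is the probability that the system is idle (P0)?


P0 = 1 - rho = 1 - 17/32 = 0.4688

0.4688


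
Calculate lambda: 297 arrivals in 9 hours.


lambda = total arrivals / time = 297 / 9 = 33.0 per hour

33.0 per hour


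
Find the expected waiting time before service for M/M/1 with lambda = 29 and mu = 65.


rho = 29/65; Wq = rho/(mu - lambda) = 0.0124 hours

0.0124 hours


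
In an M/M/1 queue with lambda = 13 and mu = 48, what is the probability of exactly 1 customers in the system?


rho = 13/48; P(n) = (1-rho)*rho^n = (1-13/48)*(13/48)^1 = 0.1975

0.1975


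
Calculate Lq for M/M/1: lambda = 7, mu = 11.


rho = 7/11; Lq = rho^2/(1-rho) = 1.11

1.11


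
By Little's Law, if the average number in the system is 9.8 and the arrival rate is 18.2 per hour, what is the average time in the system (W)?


W = L / lambda = 9.8 / 18.2 = 0.5385 hours

0.5385 hours


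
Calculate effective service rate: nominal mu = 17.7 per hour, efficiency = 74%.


Effective rate = mu * efficiency = 17.7 * 0.74 = 13.1 per hour

13.1 per hour


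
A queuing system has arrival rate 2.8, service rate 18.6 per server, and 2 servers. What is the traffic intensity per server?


rho = lambda / (c * mu) = 2.8 / (2 * 18.6) = 0.0753

0.0753


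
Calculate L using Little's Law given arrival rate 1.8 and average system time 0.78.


L = lambda * W = 1.8 * 0.78 = 1.4

1.4


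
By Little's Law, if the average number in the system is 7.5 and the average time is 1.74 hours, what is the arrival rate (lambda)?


lambda = L / W = 7.5 / 1.74 = 4.31 per hour

4.31 per hour


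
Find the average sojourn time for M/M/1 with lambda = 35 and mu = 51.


W = 1/(mu - lambda) = 1/(51 - 35) = 0.0625 hours

0.0625 hours


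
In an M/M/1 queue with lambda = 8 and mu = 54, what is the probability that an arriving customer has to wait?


P(wait) = rho = lambda/mu = 8/54 = 0.1481

0.1481


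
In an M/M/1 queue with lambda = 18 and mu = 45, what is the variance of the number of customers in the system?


rho = 18/45; Var(N) = rho/(1-rho)^2 = 1.11

1.11


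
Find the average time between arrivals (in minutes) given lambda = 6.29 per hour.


Mean interarrival time = 60/lambda = 60/6.29 = 9.54 minutes

9.54 minutes


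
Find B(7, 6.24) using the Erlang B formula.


B(N,A) = (A^N/N!) / sum(A^k/k!, k=0..N) with N=7, A=6.24 = 0.2006

0.2006


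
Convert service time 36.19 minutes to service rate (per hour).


mu = 60 / avg_service_time = 60 / 36.19 = 1.66 per hour

1.66 per hour


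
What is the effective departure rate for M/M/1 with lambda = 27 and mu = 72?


For a stable queue (lambda < mu), throughput = lambda = 27 per hour

27 per hour


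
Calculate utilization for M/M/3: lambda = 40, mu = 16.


rho = lambda/(c*mu) = 40/(3*16) = 0.8333

0.8333


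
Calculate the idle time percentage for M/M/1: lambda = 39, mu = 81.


Idle fraction = (1 - rho) * 100 = (1 - 39/81) * 100 = 51.9%

51.9%


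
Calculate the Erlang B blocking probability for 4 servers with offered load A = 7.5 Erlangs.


B(N,A) = (A^N/N!) / sum(A^k/k!, k=0..N) with N=4, A=7.5 = 0.5521

0.5521


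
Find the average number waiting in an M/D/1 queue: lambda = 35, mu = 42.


M/D/1: Lq = rho^2 / (2*(1-rho)) where rho = 35/42; Lq = 2.08

2.08
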